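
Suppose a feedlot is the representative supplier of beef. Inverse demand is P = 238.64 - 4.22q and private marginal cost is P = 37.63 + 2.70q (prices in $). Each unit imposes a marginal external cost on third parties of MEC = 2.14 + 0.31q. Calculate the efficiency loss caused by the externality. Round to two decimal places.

Market equilibrium (private): 37.63 + 2.70q = 238.64 - 4.22q → q_m = 29.0477.
Social marginal cost = private MC + MEC = 39.77 + 3.01q.
Set SMC = demand: 39.77 + 3.01q = 238.64 - 4.22q → q* = 27.5062.
Between q* and q_m the wedge SMC − demand runs linearly from 0 to MEC(q_m), so the loss is a triangle.
DWL = ½ × 1.5415 × 11.1448 = 8.5899.

DWL = $8.59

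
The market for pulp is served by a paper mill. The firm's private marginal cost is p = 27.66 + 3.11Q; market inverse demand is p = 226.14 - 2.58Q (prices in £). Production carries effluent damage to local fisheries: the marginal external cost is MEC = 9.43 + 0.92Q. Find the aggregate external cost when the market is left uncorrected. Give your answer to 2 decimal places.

Market equilibrium (private): 27.66 + 3.11Q = 226.14 - 2.58Q → Q_m = 34.8822.
Total external cost = ∫₀^{Q_m} (9.43 + 0.92Q) dQ = 9.43×34.8822 + ½×0.92×34.8822² = 888.6524.

£888.65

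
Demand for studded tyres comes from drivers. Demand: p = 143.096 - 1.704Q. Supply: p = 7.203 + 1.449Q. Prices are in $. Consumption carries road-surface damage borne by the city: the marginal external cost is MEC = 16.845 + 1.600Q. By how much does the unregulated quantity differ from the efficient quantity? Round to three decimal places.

Market equilibrium (private): 7.203 + 1.449Q = 143.096 - 1.704Q → Q_m = 43.0996.
Social marginal benefit = demand − MEC = 126.251 - 3.304Q.
Set SMB = MC: 126.251 - 3.304Q = 7.203 + 1.449Q → Q* = 25.0469.
Gap = |43.0996 − 25.0469| = 18.0527.

18.053 units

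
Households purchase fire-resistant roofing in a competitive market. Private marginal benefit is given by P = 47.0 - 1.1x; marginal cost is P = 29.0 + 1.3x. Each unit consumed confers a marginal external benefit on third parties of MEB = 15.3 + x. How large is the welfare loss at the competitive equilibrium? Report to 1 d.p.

DWL = 185.7

Market equilibrium (private): 29.0 + 1.3x = 47.0 - 1.1x → x_m = 7.5000.
Social marginal benefit = demand + MEB = 62.3 - 0.1x.
Set SMB = MC: 62.3 - 0.1x = 29.0 + 1.3x → x* = 23.7857.
The loss is the area between SMB and MC from x* to x_m; with linear curves that's a triangle of height MEB(x_m).
DWL = ½ × 16.2857 × 22.8000 = 185.6570.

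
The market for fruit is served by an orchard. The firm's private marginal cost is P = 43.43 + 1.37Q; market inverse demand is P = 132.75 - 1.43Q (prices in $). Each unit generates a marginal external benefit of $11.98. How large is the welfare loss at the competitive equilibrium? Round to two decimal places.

Market equilibrium (private): 43.43 + 1.37Q = 132.75 - 1.43Q → Q_m = 31.9000.
Social marginal cost = private MC − MEB = 31.45 + 1.37Q.
Set SMC = demand: 31.45 + 1.37Q = 132.75 - 1.43Q → Q* = 36.1786.
The loss is the area between SMC and demand from Q* to Q_m; with linear curves that's a triangle of height MEB(Q_m).
DWL = ½ × 4.2786 × 11.9800 = 25.6288.

DWL = $25.63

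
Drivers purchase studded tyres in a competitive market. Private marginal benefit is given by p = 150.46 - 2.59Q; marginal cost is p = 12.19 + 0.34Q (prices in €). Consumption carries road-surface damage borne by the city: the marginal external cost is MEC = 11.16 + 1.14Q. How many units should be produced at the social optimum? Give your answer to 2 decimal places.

Q* = 31.23

Social marginal benefit = demand − MEC = 139.30 - 3.73Q.
Set SMB = MC: 139.30 - 3.73Q = 12.19 + 0.34Q → Q* = 31.2310.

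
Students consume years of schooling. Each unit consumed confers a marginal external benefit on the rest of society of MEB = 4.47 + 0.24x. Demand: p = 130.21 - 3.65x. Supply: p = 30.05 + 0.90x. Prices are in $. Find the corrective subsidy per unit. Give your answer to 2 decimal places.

subsidy = $10.30 per unit

Social marginal benefit = demand + MEB = 134.68 - 3.41x.
Set SMB = MC: 134.68 - 3.41x = 30.05 + 0.90x → x* = 24.2761.
The Pigouvian subsidy equals MEB at x*: 4.47 + 0.24×24.2761 = 10.2963.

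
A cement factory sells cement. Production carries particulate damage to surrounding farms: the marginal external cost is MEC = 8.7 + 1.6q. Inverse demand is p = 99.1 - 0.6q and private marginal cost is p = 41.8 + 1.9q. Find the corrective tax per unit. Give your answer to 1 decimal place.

tax = 27.7 per unit

Social marginal cost = private MC + MEC = 50.5 + 3.5q.
Set SMC = demand: 50.5 + 3.5q = 99.1 - 0.6q → q* = 11.8537.
The Pigouvian tax equals MEC at q*: 8.7 + 1.6×11.8537 = 27.6659.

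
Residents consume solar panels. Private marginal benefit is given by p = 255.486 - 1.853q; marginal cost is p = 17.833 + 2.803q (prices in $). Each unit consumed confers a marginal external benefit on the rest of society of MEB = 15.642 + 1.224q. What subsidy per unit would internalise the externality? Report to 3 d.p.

Social marginal benefit = demand + MEB = 271.128 - 0.629q.
Set SMB = MC: 271.128 - 0.629q = 17.833 + 2.803q → q* = 73.8039.
The Pigouvian subsidy equals MEB at q*: 15.642 + 1.224×73.8039 = 105.9780.

subsidy = $105.978 per unit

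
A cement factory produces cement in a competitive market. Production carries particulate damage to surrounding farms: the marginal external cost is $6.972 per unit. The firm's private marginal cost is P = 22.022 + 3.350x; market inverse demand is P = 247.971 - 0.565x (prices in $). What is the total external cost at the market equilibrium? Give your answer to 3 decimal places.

Market equilibrium (private): 22.022 + 3.350x = 247.971 - 0.565x → x_m = 57.7137.
Total external cost = MEC × x_m = 6.972 × 57.7137 = 402.3799.

$402.380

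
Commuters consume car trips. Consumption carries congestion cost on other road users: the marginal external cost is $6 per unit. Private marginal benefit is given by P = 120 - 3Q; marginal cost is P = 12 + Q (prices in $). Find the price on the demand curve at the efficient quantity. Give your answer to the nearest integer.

Social marginal benefit = demand − MEC = 114 - 3Q.
Set SMB = MC: 114 - 3Q = 12 + Q → Q* = 25.5000.
Consumer price on the demand curve at Q*: 120 − 3×25.5000 = 43.5000.

P = $44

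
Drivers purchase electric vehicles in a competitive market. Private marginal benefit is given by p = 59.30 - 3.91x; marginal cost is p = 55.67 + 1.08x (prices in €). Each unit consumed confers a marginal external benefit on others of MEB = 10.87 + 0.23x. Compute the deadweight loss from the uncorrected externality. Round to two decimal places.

DWL = €12.80

Market equilibrium (private): 55.67 + 1.08x = 59.30 - 3.91x → x_m = 0.7275.
Social marginal benefit = demand + MEB = 70.17 - 3.68x.
Set SMB = MC: 70.17 - 3.68x = 55.67 + 1.08x → x* = 3.0462.
Height of the DWL triangle at x_m is SMB(x_m) − MC(x_m) = MEB(x_m) = 11.0373.
DWL = ½ × 2.3187 × 11.0373 = 12.7961.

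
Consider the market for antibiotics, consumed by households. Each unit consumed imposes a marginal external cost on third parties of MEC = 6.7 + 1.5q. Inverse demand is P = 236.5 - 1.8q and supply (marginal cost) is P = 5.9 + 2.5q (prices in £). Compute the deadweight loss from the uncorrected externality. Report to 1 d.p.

DWL = £654.6

Market equilibrium (private): 5.9 + 2.5q = 236.5 - 1.8q → q_m = 53.6279.
Social marginal benefit = demand − MEC = 229.8 - 3.3q.
Set SMB = MC: 229.8 - 3.3q = 5.9 + 2.5q → q* = 38.6034.
Between q* and q_m the wedge MC − SMB runs linearly from 0 to MEC(q_m), so the loss is a triangle.
DWL = ½ × 15.0245 × 87.1419 = 654.6317.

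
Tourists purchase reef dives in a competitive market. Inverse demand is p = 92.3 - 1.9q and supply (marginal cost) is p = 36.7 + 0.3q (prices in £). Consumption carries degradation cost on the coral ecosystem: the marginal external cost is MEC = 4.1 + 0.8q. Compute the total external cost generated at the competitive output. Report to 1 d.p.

£359.1

Market equilibrium (private): 36.7 + 0.3q = 92.3 - 1.9q → q_m = 25.2727.
Total external cost = ∫₀^{q_m} (4.1 + 0.8q) dq = 4.1×25.2727 + ½×0.8×25.2727² = 359.1018.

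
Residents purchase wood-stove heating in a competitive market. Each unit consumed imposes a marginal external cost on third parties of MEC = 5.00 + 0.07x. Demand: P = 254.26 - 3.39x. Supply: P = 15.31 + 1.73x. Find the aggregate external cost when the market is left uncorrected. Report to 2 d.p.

309.58

Market equilibrium (private): 15.31 + 1.73x = 254.26 - 3.39x → x_m = 46.6699.
Total external cost = ∫₀^{x_m} (5.00 + 0.07x) dx = 5.00×46.6699 + ½×0.07×46.6699² = 309.5823.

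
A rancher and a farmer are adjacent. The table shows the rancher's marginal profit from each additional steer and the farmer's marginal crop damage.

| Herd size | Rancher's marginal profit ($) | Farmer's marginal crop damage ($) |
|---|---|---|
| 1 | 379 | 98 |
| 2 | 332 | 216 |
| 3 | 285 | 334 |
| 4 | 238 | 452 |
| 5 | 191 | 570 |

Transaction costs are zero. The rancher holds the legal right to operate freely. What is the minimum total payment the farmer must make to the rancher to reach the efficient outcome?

Left alone the rancher would choose level 5 (marginal profit stays positive).
Efficient level: k* = 2 (marginal profit ≥ marginal crop damage through 2).
The farmer must at least cover the rancher's forgone profit from cutting 5→2: 285 + 238 + 191 = 714.

$714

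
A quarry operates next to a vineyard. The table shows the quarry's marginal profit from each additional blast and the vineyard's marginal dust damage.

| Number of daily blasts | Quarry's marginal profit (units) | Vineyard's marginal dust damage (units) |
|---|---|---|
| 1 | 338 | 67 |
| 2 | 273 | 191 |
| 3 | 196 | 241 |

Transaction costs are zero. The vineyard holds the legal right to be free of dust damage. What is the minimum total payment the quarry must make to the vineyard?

258

Efficient level: marginal profit ≥ marginal dust damage through level 2, so k* = 2.
With the vineyard holding the right, the quarry must at least compensate total damage at k*: 67 + 191 = 258.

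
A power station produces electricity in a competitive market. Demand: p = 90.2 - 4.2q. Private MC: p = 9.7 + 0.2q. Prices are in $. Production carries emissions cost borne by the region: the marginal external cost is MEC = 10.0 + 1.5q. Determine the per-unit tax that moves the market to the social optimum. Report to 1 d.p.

tax = $27.9 per unit

Social marginal cost = private MC + MEC = 19.7 + 1.7q.
Set SMC = demand: 19.7 + 1.7q = 90.2 - 4.2q → q* = 11.9492.
The Pigouvian tax equals MEC at q*: 10.0 + 1.5×11.9492 = 27.9238.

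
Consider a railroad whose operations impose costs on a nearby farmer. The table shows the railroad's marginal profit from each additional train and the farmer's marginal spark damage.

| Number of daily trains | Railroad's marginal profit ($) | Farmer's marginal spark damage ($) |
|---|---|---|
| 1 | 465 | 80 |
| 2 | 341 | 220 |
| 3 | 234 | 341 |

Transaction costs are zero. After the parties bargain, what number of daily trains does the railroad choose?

Bargaining reaches the level where marginal profit last exceeds marginal spark damage.
That holds through level 2 (341 ≥ 220) but not at 3 (234 < 341).

2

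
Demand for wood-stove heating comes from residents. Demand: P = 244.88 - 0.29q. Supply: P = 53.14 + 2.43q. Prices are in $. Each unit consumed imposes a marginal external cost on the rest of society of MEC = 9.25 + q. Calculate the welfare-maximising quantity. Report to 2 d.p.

Social marginal benefit = demand − MEC = 235.63 - 1.29q.
Set SMB = MC: 235.63 - 1.29q = 53.14 + 2.43q → q* = 49.0565.

q* = 49.06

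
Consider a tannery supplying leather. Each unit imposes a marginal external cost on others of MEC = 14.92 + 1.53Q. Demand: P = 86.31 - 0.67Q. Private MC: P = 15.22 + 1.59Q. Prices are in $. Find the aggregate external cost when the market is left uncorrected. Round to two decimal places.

$1226.26

Market equilibrium (private): 15.22 + 1.59Q = 86.31 - 0.67Q → Q_m = 31.4558.
Total external cost = ∫₀^{Q_m} (14.92 + 1.53Q) dQ = 14.92×31.4558 + ½×1.53×31.4558² = 1226.2631.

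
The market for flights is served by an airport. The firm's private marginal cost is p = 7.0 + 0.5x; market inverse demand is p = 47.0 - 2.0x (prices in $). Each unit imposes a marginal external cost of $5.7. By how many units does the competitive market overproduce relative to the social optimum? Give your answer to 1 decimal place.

2.3 units

Market equilibrium (private): 7.0 + 0.5x = 47.0 - 2.0x → x_m = 16.0000.
Social marginal cost = private MC + MEC = 12.7 + 0.5x.
Set SMC = demand: 12.7 + 0.5x = 47.0 - 2.0x → x* = 13.7200.
Gap = |16.0000 − 13.7200| = 2.2800.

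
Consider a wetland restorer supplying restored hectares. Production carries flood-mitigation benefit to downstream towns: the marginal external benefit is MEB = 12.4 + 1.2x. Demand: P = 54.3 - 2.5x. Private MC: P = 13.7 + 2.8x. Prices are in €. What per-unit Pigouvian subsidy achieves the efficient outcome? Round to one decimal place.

subsidy = €27.9 per unit

Social marginal cost = private MC − MEB = 1.3 + 1.6x.
Set SMC = demand: 1.3 + 1.6x = 54.3 - 2.5x → x* = 12.9268.
The Pigouvian subsidy equals MEB at x*: 12.4 + 1.2×12.9268 = 27.9122.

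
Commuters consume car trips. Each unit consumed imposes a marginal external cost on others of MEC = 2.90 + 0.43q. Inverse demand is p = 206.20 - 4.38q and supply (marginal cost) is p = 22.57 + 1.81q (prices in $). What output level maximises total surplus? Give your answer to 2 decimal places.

Social marginal benefit = demand − MEC = 203.30 - 4.81q.
Set SMB = MC: 203.30 - 4.81q = 22.57 + 1.81q → q* = 27.3006.

q* = 27.30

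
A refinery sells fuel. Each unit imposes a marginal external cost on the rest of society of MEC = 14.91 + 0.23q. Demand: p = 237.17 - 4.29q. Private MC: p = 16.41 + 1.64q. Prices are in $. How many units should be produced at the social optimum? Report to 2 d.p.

Social marginal cost = private MC + MEC = 31.32 + 1.87q.
Set SMC = demand: 31.32 + 1.87q = 237.17 - 4.29q → q* = 33.4172.

q* = 33.42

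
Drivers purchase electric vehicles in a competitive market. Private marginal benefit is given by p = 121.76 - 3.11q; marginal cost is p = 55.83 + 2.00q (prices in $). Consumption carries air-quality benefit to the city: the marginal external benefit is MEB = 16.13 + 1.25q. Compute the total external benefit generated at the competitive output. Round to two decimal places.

$312.15

Market equilibrium (private): 55.83 + 2.00q = 121.76 - 3.11q → q_m = 12.9022.
Total external benefit = ∫₀^{q_m} (16.13 + 1.25q) dq = 16.13×12.9022 + ½×1.25×12.9022² = 312.1542.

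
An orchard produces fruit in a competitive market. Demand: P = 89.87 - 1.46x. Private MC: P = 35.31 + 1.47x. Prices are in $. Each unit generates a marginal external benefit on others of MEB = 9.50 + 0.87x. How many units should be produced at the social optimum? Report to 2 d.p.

Social marginal cost = private MC − MEB = 25.81 + 0.60x.
Set SMC = demand: 25.81 + 0.60x = 89.87 - 1.46x → x* = 31.0971.

x* = 31.10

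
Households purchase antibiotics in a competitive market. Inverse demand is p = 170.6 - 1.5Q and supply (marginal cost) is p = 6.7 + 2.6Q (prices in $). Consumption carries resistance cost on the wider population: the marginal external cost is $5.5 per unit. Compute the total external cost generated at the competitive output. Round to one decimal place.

$219.9

Market equilibrium (private): 6.7 + 2.6Q = 170.6 - 1.5Q → Q_m = 39.9756.
Total external cost = MEC × Q_m = 5.5 × 39.9756 = 219.8658.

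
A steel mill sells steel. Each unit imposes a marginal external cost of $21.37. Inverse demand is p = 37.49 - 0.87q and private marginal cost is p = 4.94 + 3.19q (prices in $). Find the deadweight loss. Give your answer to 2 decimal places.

DWL = $56.24

Market equilibrium (private): 4.94 + 3.19q = 37.49 - 0.87q → q_m = 8.0172.
Social marginal cost = private MC + MEC = 26.31 + 3.19q.
Set SMC = demand: 26.31 + 3.19q = 37.49 - 0.87q → q* = 2.7537.
Between q* and q_m the wedge SMC − demand runs linearly from 0 to MEC(q_m), so the loss is a triangle.
DWL = ½ × 5.2635 × 21.3700 = 56.2405.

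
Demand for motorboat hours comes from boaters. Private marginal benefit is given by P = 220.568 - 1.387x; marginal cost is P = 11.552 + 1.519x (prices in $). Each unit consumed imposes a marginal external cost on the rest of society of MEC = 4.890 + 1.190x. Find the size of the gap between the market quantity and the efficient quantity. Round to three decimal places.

Market equilibrium (private): 11.552 + 1.519x = 220.568 - 1.387x → x_m = 71.9257.
Social marginal benefit = demand − MEC = 215.678 - 2.577x.
Set SMB = MC: 215.678 - 2.577x = 11.552 + 1.519x → x* = 49.8354.
Gap = |71.9257 − 49.8354| = 22.0903.

22.090 units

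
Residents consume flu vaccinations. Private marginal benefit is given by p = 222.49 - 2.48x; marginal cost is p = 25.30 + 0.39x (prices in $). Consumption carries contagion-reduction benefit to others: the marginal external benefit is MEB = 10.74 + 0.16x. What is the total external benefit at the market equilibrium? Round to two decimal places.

Market equilibrium (private): 25.30 + 0.39x = 222.49 - 2.48x → x_m = 68.7073.
Total external benefit = ∫₀^{x_m} (10.74 + 0.16x) dx = 10.74×68.7073 + ½×0.16×68.7073² = 1115.5718.

$1115.57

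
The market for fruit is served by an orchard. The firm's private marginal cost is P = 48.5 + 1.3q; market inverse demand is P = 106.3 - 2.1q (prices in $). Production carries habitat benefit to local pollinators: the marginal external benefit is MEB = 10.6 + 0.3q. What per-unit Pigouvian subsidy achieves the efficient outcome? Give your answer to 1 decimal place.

Social marginal cost = private MC − MEB = 37.9 + q.
Set SMC = demand: 37.9 + q = 106.3 - 2.1q → q* = 22.0645.
The Pigouvian subsidy equals MEB at q*: 10.6 + 0.3×22.0645 = 17.2194.

subsidy = $17.2 per unit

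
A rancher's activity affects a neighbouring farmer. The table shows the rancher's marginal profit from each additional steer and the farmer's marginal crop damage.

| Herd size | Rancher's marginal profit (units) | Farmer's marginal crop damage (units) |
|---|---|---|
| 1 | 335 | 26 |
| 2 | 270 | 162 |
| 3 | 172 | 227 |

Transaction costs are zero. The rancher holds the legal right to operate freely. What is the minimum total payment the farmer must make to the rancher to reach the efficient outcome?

Left alone the rancher would choose level 3 (marginal profit stays positive).
Efficient level: k* = 2 (marginal profit ≥ marginal crop damage through 2).
The farmer must at least cover the rancher's forgone profit from cutting 3→2: 172 = 172.

172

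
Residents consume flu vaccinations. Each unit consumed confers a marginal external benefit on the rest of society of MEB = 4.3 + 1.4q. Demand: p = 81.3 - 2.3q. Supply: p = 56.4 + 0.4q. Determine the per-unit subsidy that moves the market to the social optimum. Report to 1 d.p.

Social marginal benefit = demand + MEB = 85.6 - 0.9q.
Set SMB = MC: 85.6 - 0.9q = 56.4 + 0.4q → q* = 22.4615.
The Pigouvian subsidy equals MEB at q*: 4.3 + 1.4×22.4615 = 35.7461.

subsidy = 35.7 per unit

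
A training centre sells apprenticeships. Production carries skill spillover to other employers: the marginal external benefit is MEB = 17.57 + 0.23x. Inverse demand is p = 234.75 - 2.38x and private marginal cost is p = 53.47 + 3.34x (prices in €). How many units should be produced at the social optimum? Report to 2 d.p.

Social marginal cost = private MC − MEB = 35.90 + 3.11x.
Set SMC = demand: 35.90 + 3.11x = 234.75 - 2.38x → x* = 36.2204.

x* = 36.22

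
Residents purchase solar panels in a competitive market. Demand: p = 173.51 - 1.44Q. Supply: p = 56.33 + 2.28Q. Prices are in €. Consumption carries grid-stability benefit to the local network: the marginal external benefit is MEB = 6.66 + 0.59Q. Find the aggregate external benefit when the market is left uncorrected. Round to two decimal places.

€502.50

Market equilibrium (private): 56.33 + 2.28Q = 173.51 - 1.44Q → Q_m = 31.5000.
Total external benefit = ∫₀^{Q_m} (6.66 + 0.59Q) dQ = 6.66×31.5000 + ½×0.59×31.5000² = 502.5038.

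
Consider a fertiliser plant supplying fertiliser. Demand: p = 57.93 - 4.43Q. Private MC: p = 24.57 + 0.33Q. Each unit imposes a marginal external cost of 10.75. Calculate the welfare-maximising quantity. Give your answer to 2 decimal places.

Q* = 4.75

Social marginal cost = private MC + MEC = 35.32 + 0.33Q.
Set SMC = demand: 35.32 + 0.33Q = 57.93 - 4.43Q → Q* = 4.7500.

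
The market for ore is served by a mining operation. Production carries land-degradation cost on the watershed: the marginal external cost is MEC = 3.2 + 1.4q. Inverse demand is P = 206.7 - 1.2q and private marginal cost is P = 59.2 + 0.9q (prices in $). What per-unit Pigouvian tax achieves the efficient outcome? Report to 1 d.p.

tax = $60.9 per unit

Social marginal cost = private MC + MEC = 62.4 + 2.3q.
Set SMC = demand: 62.4 + 2.3q = 206.7 - 1.2q → q* = 41.2286.
The Pigouvian tax equals MEC at q*: 3.2 + 1.4×41.2286 = 60.9200.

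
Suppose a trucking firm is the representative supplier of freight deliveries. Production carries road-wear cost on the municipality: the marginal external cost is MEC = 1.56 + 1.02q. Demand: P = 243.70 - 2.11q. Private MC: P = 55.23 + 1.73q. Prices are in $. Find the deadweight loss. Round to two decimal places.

DWL = $274.16

Market equilibrium (private): 55.23 + 1.73q = 243.70 - 2.11q → q_m = 49.0807.
Social marginal cost = private MC + MEC = 56.79 + 2.75q.
Set SMC = demand: 56.79 + 2.75q = 243.70 - 2.11q → q* = 38.4588.
Between q* and q_m the wedge SMC − demand runs linearly from 0 to MEC(q_m), so the loss is a triangle.
DWL = ½ × 10.6219 × 51.6223 = 274.1635.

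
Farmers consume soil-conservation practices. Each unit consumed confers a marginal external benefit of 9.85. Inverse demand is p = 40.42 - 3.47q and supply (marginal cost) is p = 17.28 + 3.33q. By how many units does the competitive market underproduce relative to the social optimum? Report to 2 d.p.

Market equilibrium (private): 17.28 + 3.33q = 40.42 - 3.47q → q_m = 3.4029.
Social marginal benefit = demand + MEB = 50.27 - 3.47q.
Set SMB = MC: 50.27 - 3.47q = 17.28 + 3.33q → q* = 4.8515.
Gap = |3.4029 − 4.8515| = 1.4486.

1.45 units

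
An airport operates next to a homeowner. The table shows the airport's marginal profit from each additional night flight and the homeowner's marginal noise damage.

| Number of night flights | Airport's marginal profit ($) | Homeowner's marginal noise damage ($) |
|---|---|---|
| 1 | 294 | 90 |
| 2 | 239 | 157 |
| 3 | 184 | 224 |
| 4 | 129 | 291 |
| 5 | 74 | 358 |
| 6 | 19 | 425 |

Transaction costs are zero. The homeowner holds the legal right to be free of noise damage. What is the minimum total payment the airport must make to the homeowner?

Efficient level: marginal profit ≥ marginal noise damage through level 2, so k* = 2.
With the homeowner holding the right, the airport must at least compensate total damage at k*: 90 + 157 = 247.

$247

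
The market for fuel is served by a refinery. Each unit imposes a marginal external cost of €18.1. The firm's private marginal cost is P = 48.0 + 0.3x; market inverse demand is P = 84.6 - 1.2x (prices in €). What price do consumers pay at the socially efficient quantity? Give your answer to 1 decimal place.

P = €69.8

Social marginal cost = private MC + MEC = 66.1 + 0.3x.
Set SMC = demand: 66.1 + 0.3x = 84.6 - 1.2x → x* = 12.3333.
Consumer price on the demand curve at x*: 84.6 − 1.2×12.3333 = 69.8000.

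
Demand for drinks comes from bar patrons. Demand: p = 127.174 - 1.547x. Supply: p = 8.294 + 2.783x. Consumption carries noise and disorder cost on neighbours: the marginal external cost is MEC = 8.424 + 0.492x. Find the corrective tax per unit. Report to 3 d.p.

Social marginal benefit = demand − MEC = 118.750 - 2.039x.
Set SMB = MC: 118.750 - 2.039x = 8.294 + 2.783x → x* = 22.9067.
The Pigouvian tax equals MEC at x*: 8.424 + 0.492×22.9067 = 19.6941.

tax = 19.694 per unit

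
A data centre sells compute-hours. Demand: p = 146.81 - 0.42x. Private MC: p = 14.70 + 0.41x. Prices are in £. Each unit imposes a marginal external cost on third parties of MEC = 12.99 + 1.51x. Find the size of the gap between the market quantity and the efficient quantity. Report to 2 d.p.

Market equilibrium (private): 14.70 + 0.41x = 146.81 - 0.42x → x_m = 159.1687.
Social marginal cost = private MC + MEC = 27.69 + 1.92x.
Set SMC = demand: 27.69 + 1.92x = 146.81 - 0.42x → x* = 50.9060.
Gap = |159.1687 − 50.9060| = 108.2627.

108.26 units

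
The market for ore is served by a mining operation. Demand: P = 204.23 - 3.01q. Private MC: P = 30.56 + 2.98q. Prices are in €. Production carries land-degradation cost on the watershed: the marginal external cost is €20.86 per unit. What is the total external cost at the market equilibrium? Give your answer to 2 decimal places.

Market equilibrium (private): 30.56 + 2.98q = 204.23 - 3.01q → q_m = 28.9933.
Total external cost = MEC × q_m = 20.86 × 28.9933 = 604.8002.

€604.80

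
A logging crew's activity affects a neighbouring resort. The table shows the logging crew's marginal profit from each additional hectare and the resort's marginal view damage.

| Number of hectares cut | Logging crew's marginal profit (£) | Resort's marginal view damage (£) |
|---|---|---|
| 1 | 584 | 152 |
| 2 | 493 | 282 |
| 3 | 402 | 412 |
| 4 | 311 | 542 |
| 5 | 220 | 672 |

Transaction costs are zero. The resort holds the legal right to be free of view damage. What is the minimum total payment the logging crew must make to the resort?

£434

Efficient level: marginal profit ≥ marginal view damage through level 2, so k* = 2.
With the resort holding the right, the logging crew must at least compensate total damage at k*: 152 + 282 = 434.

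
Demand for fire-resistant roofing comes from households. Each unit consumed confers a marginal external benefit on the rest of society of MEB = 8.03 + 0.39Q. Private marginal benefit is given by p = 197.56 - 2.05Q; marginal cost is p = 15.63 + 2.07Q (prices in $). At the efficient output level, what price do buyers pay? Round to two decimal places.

P = $93.16

Social marginal benefit = demand + MEB = 205.59 - 1.66Q.
Set SMB = MC: 205.59 - 1.66Q = 15.63 + 2.07Q → Q* = 50.9276.
Consumer price on the demand curve at Q*: 197.56 − 2.05×50.9276 = 93.1584.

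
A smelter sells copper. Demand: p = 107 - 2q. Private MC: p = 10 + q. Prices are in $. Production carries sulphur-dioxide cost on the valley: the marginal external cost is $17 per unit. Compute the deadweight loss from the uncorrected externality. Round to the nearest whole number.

DWL = $48

Market equilibrium (private): 10 + q = 107 - 2q → q_m = 32.3333.
Social marginal cost = private MC + MEC = 27 + q.
Set SMC = demand: 27 + q = 107 - 2q → q* = 26.6667.
Height of the DWL triangle at q_m is SMC(q_m) − demand(q_m) = MEC(q_m) = 17.0000.
DWL = ½ × 5.6666 × 17.0000 = 48.1661.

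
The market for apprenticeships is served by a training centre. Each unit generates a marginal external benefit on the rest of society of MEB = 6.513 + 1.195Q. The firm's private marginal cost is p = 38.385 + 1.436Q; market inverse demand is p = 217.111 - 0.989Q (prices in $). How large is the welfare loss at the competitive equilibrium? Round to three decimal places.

Market equilibrium (private): 38.385 + 1.436Q = 217.111 - 0.989Q → Q_m = 73.7014.
Social marginal cost = private MC − MEB = 31.872 + 0.241Q.
Set SMC = demand: 31.872 + 0.241Q = 217.111 - 0.989Q → Q* = 150.6008.
The welfare-loss triangle has base |Q_m − Q*| and height MEB(Q_m) (the vertical gap between SMC and demand is zero at Q* and MEB at Q_m).
DWL = ½ × 76.8994 × 94.5862 = 3636.8110.

DWL = $3636.811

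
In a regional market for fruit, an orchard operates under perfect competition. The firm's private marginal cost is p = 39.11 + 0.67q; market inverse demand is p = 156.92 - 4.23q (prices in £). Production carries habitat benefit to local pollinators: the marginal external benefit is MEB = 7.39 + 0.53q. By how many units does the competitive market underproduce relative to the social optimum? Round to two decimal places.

Market equilibrium (private): 39.11 + 0.67q = 156.92 - 4.23q → q_m = 24.0429.
Social marginal cost = private MC − MEB = 31.72 + 0.14q.
Set SMC = demand: 31.72 + 0.14q = 156.92 - 4.23q → q* = 28.6499.
Gap = |24.0429 − 28.6499| = 4.6070.

4.61 units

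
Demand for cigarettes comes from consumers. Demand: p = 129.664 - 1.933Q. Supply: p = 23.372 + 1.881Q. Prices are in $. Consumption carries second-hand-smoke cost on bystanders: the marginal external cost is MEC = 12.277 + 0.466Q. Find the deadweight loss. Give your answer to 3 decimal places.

Market equilibrium (private): 23.372 + 1.881Q = 129.664 - 1.933Q → Q_m = 27.8689.
Social marginal benefit = demand − MEC = 117.387 - 2.399Q.
Set SMB = MC: 117.387 - 2.399Q = 23.372 + 1.881Q → Q* = 21.9661.
Between Q* and Q_m the wedge MC − SMB runs linearly from 0 to MEC(Q_m), so the loss is a triangle.
DWL = ½ × 5.9028 × 25.2639 = 74.5639.

DWL = $74.564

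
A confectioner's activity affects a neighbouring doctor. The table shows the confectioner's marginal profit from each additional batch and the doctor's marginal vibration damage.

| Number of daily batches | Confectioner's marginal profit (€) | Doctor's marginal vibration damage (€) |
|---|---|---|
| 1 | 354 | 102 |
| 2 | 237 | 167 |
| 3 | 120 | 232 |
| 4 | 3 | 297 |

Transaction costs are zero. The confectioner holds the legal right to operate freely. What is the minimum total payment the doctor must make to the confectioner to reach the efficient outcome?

Left alone the confectioner would choose level 4 (marginal profit stays positive).
Efficient level: k* = 2 (marginal profit ≥ marginal vibration damage through 2).
The doctor must at least cover the confectioner's forgone profit from cutting 4→2: 120 + 3 = 123.

€123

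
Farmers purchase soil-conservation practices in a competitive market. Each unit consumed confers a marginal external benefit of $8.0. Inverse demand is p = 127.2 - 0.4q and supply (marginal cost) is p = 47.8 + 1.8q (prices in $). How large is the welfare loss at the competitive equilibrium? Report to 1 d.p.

Market equilibrium (private): 47.8 + 1.8q = 127.2 - 0.4q → q_m = 36.0909.
Social marginal benefit = demand + MEB = 135.2 - 0.4q.
Set SMB = MC: 135.2 - 0.4q = 47.8 + 1.8q → q* = 39.7273.
The loss is the area between SMB and MC from q* to q_m; with linear curves that's a triangle of height MEB(q_m).
DWL = ½ × 3.6364 × 8.0000 = 14.5456.

DWL = $14.5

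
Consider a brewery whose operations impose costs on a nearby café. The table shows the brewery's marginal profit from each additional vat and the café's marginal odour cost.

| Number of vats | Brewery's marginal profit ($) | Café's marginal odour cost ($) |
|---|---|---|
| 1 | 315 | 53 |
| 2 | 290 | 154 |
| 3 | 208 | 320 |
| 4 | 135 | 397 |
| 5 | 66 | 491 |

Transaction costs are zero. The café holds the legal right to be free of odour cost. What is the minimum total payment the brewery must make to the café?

$207

Efficient level: marginal profit ≥ marginal odour cost through level 2, so k* = 2.
With the café holding the right, the brewery must at least compensate total damage at k*: 53 + 154 = 207.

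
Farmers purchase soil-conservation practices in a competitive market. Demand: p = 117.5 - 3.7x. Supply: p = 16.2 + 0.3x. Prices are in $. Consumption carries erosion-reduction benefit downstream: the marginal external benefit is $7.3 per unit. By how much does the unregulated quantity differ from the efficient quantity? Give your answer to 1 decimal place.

Market equilibrium (private): 16.2 + 0.3x = 117.5 - 3.7x → x_m = 25.3250.
Social marginal benefit = demand + MEB = 124.8 - 3.7x.
Set SMB = MC: 124.8 - 3.7x = 16.2 + 0.3x → x* = 27.1500.
Gap = |25.3250 − 27.1500| = 1.8250.

1.8 units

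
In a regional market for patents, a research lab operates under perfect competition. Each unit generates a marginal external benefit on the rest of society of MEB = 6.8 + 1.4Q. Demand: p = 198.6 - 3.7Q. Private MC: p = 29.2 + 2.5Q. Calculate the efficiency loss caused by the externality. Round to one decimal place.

Market equilibrium (private): 29.2 + 2.5Q = 198.6 - 3.7Q → Q_m = 27.3226.
Social marginal cost = private MC − MEB = 22.4 + 1.1Q.
Set SMC = demand: 22.4 + 1.1Q = 198.6 - 3.7Q → Q* = 36.7083.
The loss is the area between SMC and demand from Q* to Q_m; with linear curves that's a triangle of height MEB(Q_m).
DWL = ½ × 9.3857 × 45.0516 = 211.4204.

DWL = 211.4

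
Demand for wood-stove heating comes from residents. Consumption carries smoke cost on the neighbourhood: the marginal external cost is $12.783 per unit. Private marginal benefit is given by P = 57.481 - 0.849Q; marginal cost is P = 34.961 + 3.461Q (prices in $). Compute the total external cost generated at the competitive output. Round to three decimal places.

Market equilibrium (private): 34.961 + 3.461Q = 57.481 - 0.849Q → Q_m = 5.2251.
Total external cost = MEC × Q_m = 12.783 × 5.2251 = 66.7925.

$66.792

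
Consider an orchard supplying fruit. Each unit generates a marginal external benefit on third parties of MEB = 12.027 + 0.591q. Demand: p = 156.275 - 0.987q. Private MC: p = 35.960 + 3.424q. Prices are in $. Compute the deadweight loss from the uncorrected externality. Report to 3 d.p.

Market equilibrium (private): 35.960 + 3.424q = 156.275 - 0.987q → q_m = 27.2761.
Social marginal cost = private MC − MEB = 23.933 + 2.833q.
Set SMC = demand: 23.933 + 2.833q = 156.275 - 0.987q → q* = 34.6445.
The loss is the area between SMC and demand from q* to q_m; with linear curves that's a triangle of height MEB(q_m).
DWL = ½ × 7.3684 × 28.1472 = 103.6999.

DWL = $103.700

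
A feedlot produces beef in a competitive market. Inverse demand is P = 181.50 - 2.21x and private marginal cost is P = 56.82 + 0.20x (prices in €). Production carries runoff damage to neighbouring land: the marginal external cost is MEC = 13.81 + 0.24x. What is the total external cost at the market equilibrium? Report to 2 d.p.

Market equilibrium (private): 56.82 + 0.20x = 181.50 - 2.21x → x_m = 51.7344.
Total external cost = ∫₀^{x_m} (13.81 + 0.24x) dx = 13.81×51.7344 + ½×0.24×51.7344² = 1035.6258.

€1035.63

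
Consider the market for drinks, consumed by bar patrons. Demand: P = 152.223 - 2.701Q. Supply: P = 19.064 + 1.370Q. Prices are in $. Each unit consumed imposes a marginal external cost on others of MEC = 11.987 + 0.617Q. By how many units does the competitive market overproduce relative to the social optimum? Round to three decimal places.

6.862 units

Market equilibrium (private): 19.064 + 1.370Q = 152.223 - 2.701Q → Q_m = 32.7092.
Social marginal benefit = demand − MEC = 140.236 - 3.318Q.
Set SMB = MC: 140.236 - 3.318Q = 19.064 + 1.370Q → Q* = 25.8473.
Gap = |32.7092 − 25.8473| = 6.8619.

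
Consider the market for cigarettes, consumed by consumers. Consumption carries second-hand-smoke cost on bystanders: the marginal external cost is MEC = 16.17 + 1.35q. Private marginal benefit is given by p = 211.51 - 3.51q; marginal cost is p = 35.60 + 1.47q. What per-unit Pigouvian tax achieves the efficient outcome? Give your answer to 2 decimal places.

tax = 50.24 per unit

Social marginal benefit = demand − MEC = 195.34 - 4.86q.
Set SMB = MC: 195.34 - 4.86q = 35.60 + 1.47q → q* = 25.2354.
The Pigouvian tax equals MEC at q*: 16.17 + 1.35×25.2354 = 50.2378.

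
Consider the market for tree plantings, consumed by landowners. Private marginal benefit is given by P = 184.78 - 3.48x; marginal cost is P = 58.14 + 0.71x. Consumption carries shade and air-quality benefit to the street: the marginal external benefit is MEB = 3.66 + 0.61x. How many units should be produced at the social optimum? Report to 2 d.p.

x* = 36.40

Social marginal benefit = demand + MEB = 188.44 - 2.87x.
Set SMB = MC: 188.44 - 2.87x = 58.14 + 0.71x → x* = 36.3966.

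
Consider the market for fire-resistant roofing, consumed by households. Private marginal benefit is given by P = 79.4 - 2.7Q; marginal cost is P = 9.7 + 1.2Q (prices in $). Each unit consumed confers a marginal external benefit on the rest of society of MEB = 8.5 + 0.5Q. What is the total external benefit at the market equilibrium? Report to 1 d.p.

Market equilibrium (private): 9.7 + 1.2Q = 79.4 - 2.7Q → Q_m = 17.8718.
Total external benefit = ∫₀^{Q_m} (8.5 + 0.5Q) dQ = 8.5×17.8718 + ½×0.5×17.8718² = 231.7606.

$231.8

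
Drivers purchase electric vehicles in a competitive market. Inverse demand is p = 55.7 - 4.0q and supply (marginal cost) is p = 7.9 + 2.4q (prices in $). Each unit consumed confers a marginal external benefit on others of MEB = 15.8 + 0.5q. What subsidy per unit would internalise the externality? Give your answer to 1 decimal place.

Social marginal benefit = demand + MEB = 71.5 - 3.5q.
Set SMB = MC: 71.5 - 3.5q = 7.9 + 2.4q → q* = 10.7797.
The Pigouvian subsidy equals MEB at q*: 15.8 + 0.5×10.7797 = 21.1899.

subsidy = $21.2 per unit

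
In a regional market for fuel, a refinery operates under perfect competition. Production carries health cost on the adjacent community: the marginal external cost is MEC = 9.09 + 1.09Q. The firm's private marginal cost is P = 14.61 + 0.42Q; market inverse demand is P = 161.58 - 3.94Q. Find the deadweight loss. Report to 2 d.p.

Market equilibrium (private): 14.61 + 0.42Q = 161.58 - 3.94Q → Q_m = 33.7087.
Social marginal cost = private MC + MEC = 23.70 + 1.51Q.
Set SMC = demand: 23.70 + 1.51Q = 161.58 - 3.94Q → Q* = 25.2991.
The welfare-loss triangle has base |Q_m − Q*| and height MEC(Q_m) (the vertical gap between SMC and demand is zero at Q* and MEC at Q_m).
DWL = ½ × 8.4096 × 45.8325 = 192.7165.

DWL = 192.72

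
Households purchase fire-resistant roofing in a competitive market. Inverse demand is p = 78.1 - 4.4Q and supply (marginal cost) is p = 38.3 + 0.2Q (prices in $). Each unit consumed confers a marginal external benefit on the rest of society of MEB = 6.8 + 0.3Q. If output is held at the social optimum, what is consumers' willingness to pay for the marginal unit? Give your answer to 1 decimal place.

P = $30.4

Social marginal benefit = demand + MEB = 84.9 - 4.1Q.
Set SMB = MC: 84.9 - 4.1Q = 38.3 + 0.2Q → Q* = 10.8372.
Consumer price on the demand curve at Q*: 78.1 − 4.4×10.8372 = 30.4163.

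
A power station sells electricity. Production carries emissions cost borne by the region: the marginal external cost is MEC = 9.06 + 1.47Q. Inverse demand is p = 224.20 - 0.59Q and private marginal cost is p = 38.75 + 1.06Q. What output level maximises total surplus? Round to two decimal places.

Q* = 56.54

Social marginal cost = private MC + MEC = 47.81 + 2.53Q.
Set SMC = demand: 47.81 + 2.53Q = 224.20 - 0.59Q → Q* = 56.5353.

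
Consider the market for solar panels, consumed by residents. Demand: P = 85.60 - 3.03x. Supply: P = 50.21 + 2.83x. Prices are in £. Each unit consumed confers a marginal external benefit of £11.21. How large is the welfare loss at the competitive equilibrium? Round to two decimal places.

DWL = £10.72

Market equilibrium (private): 50.21 + 2.83x = 85.60 - 3.03x → x_m = 6.0392.
Social marginal benefit = demand + MEB = 96.81 - 3.03x.
Set SMB = MC: 96.81 - 3.03x = 50.21 + 2.83x → x* = 7.9522.
Height of the DWL triangle at x_m is SMB(x_m) − MC(x_m) = MEB(x_m) = 11.2100.
DWL = ½ × 1.9130 × 11.2100 = 10.7224.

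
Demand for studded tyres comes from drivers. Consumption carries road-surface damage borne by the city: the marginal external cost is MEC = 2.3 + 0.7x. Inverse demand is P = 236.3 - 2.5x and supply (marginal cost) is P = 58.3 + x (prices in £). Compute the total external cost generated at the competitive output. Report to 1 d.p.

Market equilibrium (private): 58.3 + x = 236.3 - 2.5x → x_m = 50.8571.
Total external cost = ∫₀^{x_m} (2.3 + 0.7x) dx = 2.3×50.8571 + ½×0.7×50.8571² = 1022.2269.

£1022.2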